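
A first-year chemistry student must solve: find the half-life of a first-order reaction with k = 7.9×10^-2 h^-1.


t½ = ln2/k = 0.693147/(7.9×10^-2 h^-1)
= 8.774 h

8.774 h


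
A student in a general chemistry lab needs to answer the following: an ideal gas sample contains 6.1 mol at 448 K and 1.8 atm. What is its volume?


PV = nRT  (R = 0.08206 L·atm/(mol·K))
V = nRT/P = 6.1×0.08206×448/1.8
= 124.585 L

124.585 L


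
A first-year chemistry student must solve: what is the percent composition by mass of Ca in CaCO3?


M(CaCO3) = 1×40.08 + 1×12.01 + 3×16.0 = 100.09 g/mol
Mass of Ca = 1 × 40.08 = 40.08 g/mol
% Ca = 40.08/100.09 × 100 = 40.04%

40.04%


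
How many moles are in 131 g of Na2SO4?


M(Na2SO4) = 142.05 g/mol
n = mass/M = 131/142.05 = 0.9222 mol

0.9222 mol


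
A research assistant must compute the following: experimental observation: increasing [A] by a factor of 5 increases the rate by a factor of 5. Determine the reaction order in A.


rate ∝ [A]^n
5^n = 5 → n = 1
Order in A: 1

1


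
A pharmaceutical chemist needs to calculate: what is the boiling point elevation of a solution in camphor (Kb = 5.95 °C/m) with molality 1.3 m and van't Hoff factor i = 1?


ΔTb = Kb × m × i
= 5.95 × 1.3 × 1
= 7.735 °C

7.735 °C


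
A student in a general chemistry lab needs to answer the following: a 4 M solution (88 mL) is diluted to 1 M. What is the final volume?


C1V1 = C2V2
4 × 88 = 1 × V2
V2 = 352/1 = 352.0 mL

352.0 mL


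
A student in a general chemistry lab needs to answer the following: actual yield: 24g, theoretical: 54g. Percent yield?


% yield = actual/theoretical × 100
= 24/54 × 100
= 44.44%

44.44%


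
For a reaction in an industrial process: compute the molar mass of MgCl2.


M(MgCl2) = 1×24.31 + 2×35.45
= 24.31 + 70.9
= 95.21 g/mol

95.21 g/mol


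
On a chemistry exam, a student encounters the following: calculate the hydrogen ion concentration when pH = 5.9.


[H+] = 10^(-pH) = 10^(-5.9)
= 1.26×10^-6 M

1.26×10^-6 M


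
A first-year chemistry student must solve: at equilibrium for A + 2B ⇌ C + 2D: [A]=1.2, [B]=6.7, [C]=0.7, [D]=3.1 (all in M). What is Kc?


Kc = [C][D]^2/([A][B]^2)
= (0.7^1 × 3.1^2)/(1.2^1 × 6.7^2)
= 6.727/53.868
= 0.1249

0.1249


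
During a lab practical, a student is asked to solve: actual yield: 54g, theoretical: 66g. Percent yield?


% yield = actual/theoretical × 100
= 54/66 × 100
= 81.82%

81.82%


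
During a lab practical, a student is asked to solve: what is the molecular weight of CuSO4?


M(CuSO4) = 1×63.55 + 1×32.07 + 4×16.0
= 63.55 + 32.07 + 64.0
= 159.62 g/mol

159.62 g/mol


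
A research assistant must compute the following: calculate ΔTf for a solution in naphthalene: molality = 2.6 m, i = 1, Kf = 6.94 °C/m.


ΔTf = Kf × m × i
= 6.94 × 2.6 × 1
= 18.044 °C

18.044 °C


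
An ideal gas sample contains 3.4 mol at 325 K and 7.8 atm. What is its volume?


PV = nRT  (R = 0.08206 L·atm/(mol·K))
V = nRT/P = 3.4×0.08206×325/7.8
= 11.625 L

11.625 L


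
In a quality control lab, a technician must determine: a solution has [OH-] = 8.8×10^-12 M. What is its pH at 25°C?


pOH = -log10([OH-]) = -log10(8.8×10^-12)
= 12 - log10(8.8) = 11.06
pH = 14 - pOH = 14 - 11.06 = 2.94

2.94


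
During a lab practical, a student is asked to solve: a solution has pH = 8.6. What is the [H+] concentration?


[H+] = 10^(-pH) = 10^(-8.6)
= 2.51×10^-9 M

2.51×10^-9 M


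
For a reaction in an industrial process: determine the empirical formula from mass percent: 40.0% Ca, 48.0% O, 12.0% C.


Assume 100 g sample. Moles of each element:
  Ca: 40.0/40.08 = 0.998 mol
  O: 48.0/16.0 = 3.0 mol
  C: 12.0/12.01 = 0.999 mol
Divide by smallest (0.998):
  Ca: 0.998/0.998 = 1.0
  O: 3.0/0.998 = 3.01
  C: 0.999/0.998 = 1.0
Empirical formula: CaCO3

CaCO3


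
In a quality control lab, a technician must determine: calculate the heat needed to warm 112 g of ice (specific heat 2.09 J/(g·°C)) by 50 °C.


q = mcΔT = 112 × 2.09 × 50
= 11704.00 J

11704.00 J


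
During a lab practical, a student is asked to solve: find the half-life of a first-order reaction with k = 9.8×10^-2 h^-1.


t½ = ln2/k = 0.693147/(9.8×10^-2 h^-1)
= 7.073 h

7.073 h


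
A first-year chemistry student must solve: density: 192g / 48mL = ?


ρ = mass/volume
= 192/48
= 4.0 g/mL

4.0 g/mL


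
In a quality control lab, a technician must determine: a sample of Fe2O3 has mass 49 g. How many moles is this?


M(Fe2O3) = 159.7 g/mol
n = mass/M = 49/159.7 = 0.3068 mol

0.3068 mol


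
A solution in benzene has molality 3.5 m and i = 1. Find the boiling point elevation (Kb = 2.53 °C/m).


ΔTb = Kb × m × i
= 2.53 × 3.5 × 1
= 8.855 °C

8.855 °C


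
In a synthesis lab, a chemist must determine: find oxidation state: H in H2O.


H is +1 with nonmetals
Oxidation number: +1

+1


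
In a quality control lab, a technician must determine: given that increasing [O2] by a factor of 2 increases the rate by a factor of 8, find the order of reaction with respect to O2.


rate ∝ [O2]^n
2^n = 8 → n = 3
Order in O2: 3

3


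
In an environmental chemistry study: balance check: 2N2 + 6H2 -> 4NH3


Equation: 2N2 + 6H2 -> 4NH3
Check atoms: H: 12=12, N: 4=4
Balanced

Yes, balanced


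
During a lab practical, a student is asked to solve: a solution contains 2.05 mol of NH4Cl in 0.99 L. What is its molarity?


M = n/V = 2.05/0.99 = 2.071 mol/L

2.071 M


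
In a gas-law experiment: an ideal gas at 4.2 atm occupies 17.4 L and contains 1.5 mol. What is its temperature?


PV = nRT  (R = 0.08206 L·atm/(mol·K))
T = PV/(nR) = 4.2×17.4/(1.5×0.08206)
= 73.08/0.123090
= 593.71 K

593.71 K


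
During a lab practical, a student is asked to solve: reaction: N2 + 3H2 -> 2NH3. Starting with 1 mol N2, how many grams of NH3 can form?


Mole ratio NH3:N2 = 2:1
n(NH3) = 1 × 2/1 = 2.000 mol
mass = 2.000 × 17.03 = 34.06 g

34.06 g


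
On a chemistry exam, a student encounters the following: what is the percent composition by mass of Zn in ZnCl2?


M(ZnCl2) = 1×65.38 + 2×35.45 = 136.28 g/mol
Mass of Zn = 1 × 65.38 = 65.38 g/mol
% Zn = 65.38/136.28 × 100 = 47.97%

47.97%


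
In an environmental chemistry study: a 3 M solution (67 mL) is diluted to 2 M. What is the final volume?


C1V1 = C2V2
3 × 67 = 2 × V2
V2 = 201/2 = 100.5 mL

100.5 mL


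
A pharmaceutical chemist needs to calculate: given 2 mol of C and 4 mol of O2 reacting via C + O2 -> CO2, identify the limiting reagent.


Mole ratio available / coefficient:
  C: 2/1 = 2.000
  O2: 4/1 = 4.000
Smaller ratio is limiting.

C


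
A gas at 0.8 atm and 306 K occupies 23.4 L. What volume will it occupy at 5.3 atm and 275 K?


P1V1/T1 = P2V2/T2
V2 = P1V1T2/(T1P2)
= 0.8×23.4×275/(306×5.3)
= 3.174 L

3.174 L


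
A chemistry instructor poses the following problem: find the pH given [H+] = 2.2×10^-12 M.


pH = -log10([H+]) = -log10(2.2×10^-12)
= 12 - log10(2.2)
= 12 - 0.34
= 11.66

11.66


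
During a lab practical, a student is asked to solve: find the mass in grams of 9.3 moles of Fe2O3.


M(Fe2O3) = 159.7 g/mol
mass = n × M = 9.3 × 159.7 = 1485.21 g

1485.21 g


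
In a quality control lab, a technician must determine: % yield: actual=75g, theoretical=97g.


% yield = actual/theoretical × 100
= 75/97 × 100
= 77.32%

77.32%


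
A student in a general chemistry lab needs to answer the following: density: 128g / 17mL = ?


ρ = mass/volume
= 128/17
= 7.529 g/mL

7.529 g/mL


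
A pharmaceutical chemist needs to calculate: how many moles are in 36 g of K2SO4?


M(K2SO4) = 174.27 g/mol
n = mass/M = 36/174.27 = 0.2066 mol

0.2066 mol


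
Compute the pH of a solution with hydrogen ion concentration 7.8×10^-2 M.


pH = -log10([H+]) = -log10(7.8×10^-2)
= 2 - log10(7.8)
= 2 - 0.89
= 1.11

1.11


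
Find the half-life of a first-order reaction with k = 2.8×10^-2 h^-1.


t½ = ln2/k = 0.693147/(2.8×10^-2 h^-1)
= 24.76 h

24.76 h


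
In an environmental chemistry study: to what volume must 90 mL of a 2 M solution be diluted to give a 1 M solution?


C1V1 = C2V2
2 × 90 = 1 × V2
V2 = 180/1 = 180.0 mL

180.0 mL


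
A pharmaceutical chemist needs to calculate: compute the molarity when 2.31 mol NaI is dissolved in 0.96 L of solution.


M = n/V = 2.31/0.96 = 2.406 mol/L

2.406 M


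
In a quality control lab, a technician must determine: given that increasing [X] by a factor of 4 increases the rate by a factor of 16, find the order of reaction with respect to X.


rate ∝ [X]^n
4^n = 16 → n = 2
Order in X: 2

2


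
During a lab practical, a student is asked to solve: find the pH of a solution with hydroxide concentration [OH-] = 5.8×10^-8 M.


pOH = -log10([OH-]) = -log10(5.8×10^-8)
= 8 - log10(5.8) = 7.24
pH = 14 - pOH = 14 - 7.24 = 6.76

6.76


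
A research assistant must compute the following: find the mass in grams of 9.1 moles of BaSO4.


M(BaSO4) = 233.4 g/mol
mass = n × M = 9.1 × 233.4 = 2123.94 g

2123.94 g


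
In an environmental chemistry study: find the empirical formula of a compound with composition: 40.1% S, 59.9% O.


Assume 100 g sample. Moles of each element:
  S: 40.1/32.07 = 1.25 mol
  O: 59.9/16.0 = 3.744 mol
Divide by smallest (1.25):
  S: 1.25/1.25 = 1.0
  O: 3.744/1.25 = 3.0
Empirical formula: SO3

SO3


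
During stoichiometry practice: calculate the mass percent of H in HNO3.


M(HNO3) = 1×1.008 + 1×14.01 + 3×16.0 = 63.018 g/mol
Mass of H = 1 × 1.008 = 1.008 g/mol
% H = 1.008/63.018 × 100 = 1.60%

1.60%


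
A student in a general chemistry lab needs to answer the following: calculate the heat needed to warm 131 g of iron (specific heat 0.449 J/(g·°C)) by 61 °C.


q = mcΔT = 131 × 0.449 × 61
= 3587.96 J

3587.96 J


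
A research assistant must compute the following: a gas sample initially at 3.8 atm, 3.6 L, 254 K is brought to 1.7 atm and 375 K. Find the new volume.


P1V1/T1 = P2V2/T2
V2 = P1V1T2/(T1P2)
= 3.8×3.6×375/(254×1.7)
= 11.881 L

11.881 L


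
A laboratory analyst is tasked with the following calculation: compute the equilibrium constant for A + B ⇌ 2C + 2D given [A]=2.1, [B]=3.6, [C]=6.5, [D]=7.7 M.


Kc = [C]^2[D]^2/([A][B])
= (6.5^2 × 7.7^2)/(2.1^1 × 3.6^1)
= 2505.0025/7.56
= 331.3

331.3


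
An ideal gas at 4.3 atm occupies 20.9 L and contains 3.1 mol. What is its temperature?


PV = nRT  (R = 0.08206 L·atm/(mol·K))
T = PV/(nR) = 4.3×20.9/(3.1×0.08206)
= 89.87/0.254386
= 353.28 K

353.28 K


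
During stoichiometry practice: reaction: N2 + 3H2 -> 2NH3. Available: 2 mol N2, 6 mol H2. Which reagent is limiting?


Mole ratio available / coefficient:
  N2: 2/1 = 2.000
  H2: 6/3 = 2.000
Smaller ratio is limiting.

neither (stoichiometric); N2 and H2 are fully consumed


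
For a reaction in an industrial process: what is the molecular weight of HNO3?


M(HNO3) = 1×1.008 + 1×14.01 + 3×16.0
= 1.01 + 14.01 + 48.0
= 63.02 g/mol

63.02 g/mol


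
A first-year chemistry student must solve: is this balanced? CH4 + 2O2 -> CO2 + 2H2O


Equation: CH4 + 2O2 -> CO2 + 2H2O
Check atoms: C: 1=1, H: 4=4, O: 4=4
Balanced

Yes, balanced


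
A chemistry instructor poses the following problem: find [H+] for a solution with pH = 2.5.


[H+] = 10^(-pH) = 10^(-2.5)
= 3.16×10^-3 M

3.16×10^-3 M


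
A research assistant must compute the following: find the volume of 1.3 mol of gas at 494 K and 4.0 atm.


PV = nRT  (R = 0.08206 L·atm/(mol·K))
V = nRT/P = 1.3×0.08206×494/4.0
= 13.175 L

13.175 L


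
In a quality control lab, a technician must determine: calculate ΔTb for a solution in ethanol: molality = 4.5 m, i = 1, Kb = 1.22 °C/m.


ΔTb = Kb × m × i
= 1.22 × 4.5 × 1
= 5.49 °C

5.49 °C


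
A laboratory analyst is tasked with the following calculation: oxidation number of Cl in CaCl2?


halide: -1
Oxidation number: -1

-1


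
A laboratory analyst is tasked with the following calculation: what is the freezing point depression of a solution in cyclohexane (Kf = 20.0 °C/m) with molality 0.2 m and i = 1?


ΔTf = Kf × m × i
= 20.0 × 0.2 × 1
= 4.0 °C

4.0 °C


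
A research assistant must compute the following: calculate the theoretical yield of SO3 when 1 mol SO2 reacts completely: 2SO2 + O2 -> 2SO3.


Mole ratio SO3:SO2 = 2:2
n(SO3) = 1 × 2/2 = 1.000 mol
mass = 1.000 × 80.07 = 80.07 g

80.07 g


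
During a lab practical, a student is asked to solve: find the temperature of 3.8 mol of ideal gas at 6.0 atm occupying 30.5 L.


PV = nRT  (R = 0.08206 L·atm/(mol·K))
T = PV/(nR) = 6.0×30.5/(3.8×0.08206)
= 183.00/0.311828
= 586.86 K

586.86 K


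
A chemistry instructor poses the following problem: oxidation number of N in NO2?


x + 2(-2) = 0, so x = +4
Oxidation number: +4

+4


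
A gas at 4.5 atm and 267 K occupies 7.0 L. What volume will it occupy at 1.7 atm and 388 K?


P1V1/T1 = P2V2/T2
V2 = P1V1T2/(T1P2)
= 4.5×7.0×388/(267×1.7)
= 26.927 L

26.927 L


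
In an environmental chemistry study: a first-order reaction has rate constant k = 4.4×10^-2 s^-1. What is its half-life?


t½ = ln2/k = 0.693147/(4.4×10^-2 s^-1)
= 15.75 s

15.75 s


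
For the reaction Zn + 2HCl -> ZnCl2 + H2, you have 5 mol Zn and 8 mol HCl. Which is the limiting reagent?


Mole ratio available / coefficient:
  Zn: 5/1 = 5.000
  HCl: 8/2 = 4.000
Smaller ratio is limiting.

HCl


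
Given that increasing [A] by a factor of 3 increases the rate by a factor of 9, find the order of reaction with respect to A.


rate ∝ [A]^n
3^n = 9 → n = 2
Order in A: 2

2


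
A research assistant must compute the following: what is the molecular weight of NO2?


M(NO2) = 1×14.01 + 2×16.0
= 14.01 + 32.0
= 46.01 g/mol

46.01 g/mol


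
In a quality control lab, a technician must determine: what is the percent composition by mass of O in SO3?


M(SO3) = 1×32.07 + 3×16.0 = 80.07 g/mol
Mass of O = 3 × 16.0 = 48.00 g/mol
% O = 48.00/80.07 × 100 = 59.95%

59.95%


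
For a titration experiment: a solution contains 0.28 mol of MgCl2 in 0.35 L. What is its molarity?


M = n/V = 0.28/0.35 = 0.800 mol/L

0.800 M


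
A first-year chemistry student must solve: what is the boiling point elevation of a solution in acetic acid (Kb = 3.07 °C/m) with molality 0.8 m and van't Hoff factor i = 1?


ΔTb = Kb × m × i
= 3.07 × 0.8 × 1
= 2.456 °C

2.456 °C


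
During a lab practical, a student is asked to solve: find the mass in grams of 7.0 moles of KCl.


M(KCl) = 74.55 g/mol
mass = n × M = 7.0 × 74.55 = 521.85 g

521.85 g


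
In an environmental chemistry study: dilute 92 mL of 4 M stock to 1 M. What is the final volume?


C1V1 = C2V2
4 × 92 = 1 × V2
V2 = 368/1 = 368.0 mL

368.0 mL


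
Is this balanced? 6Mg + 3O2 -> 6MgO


Equation: 6Mg + 3O2 -> 6MgO
Check atoms: Mg: 6=6, O: 6=6
Balanced

Yes, balanced


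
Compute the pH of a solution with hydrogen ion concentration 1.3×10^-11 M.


pH = -log10([H+]) = -log10(1.3×10^-11)
= 11 - log10(1.3)
= 11 - 0.11
= 10.89

10.89


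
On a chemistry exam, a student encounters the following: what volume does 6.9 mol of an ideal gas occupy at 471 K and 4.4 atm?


PV = nRT  (R = 0.08206 L·atm/(mol·K))
V = nRT/P = 6.9×0.08206×471/4.4
= 60.611 L

60.611 L


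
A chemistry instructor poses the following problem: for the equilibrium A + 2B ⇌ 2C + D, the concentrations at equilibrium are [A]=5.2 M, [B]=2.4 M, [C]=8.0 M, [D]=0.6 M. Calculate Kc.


Kc = [C]^2[D]/([A][B]^2)
= (8.0^2 × 0.6^1)/(5.2^1 × 2.4^2)
= 38.4/29.952
= 1.282

1.282


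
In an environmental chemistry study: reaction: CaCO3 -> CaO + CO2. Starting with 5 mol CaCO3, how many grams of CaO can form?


Mole ratio CaO:CaCO3 = 1:1
n(CaO) = 5 × 1/1 = 5.000 mol
mass = 5.000 × 56.08 = 280.4 g

280.4 g


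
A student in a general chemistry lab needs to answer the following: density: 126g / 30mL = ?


ρ = mass/volume
= 126/30
= 4.2 g/mL

4.2 g/mL


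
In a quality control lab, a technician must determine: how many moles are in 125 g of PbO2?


M(PbO2) = 239.2 g/mol
n = mass/M = 125/239.2 = 0.5226 mol

0.5226 mol


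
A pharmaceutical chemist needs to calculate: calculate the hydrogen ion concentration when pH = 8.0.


[H+] = 10^(-pH) = 10^(-8.0)
= 1.0×10^-8 M

1.0×10^-8 M


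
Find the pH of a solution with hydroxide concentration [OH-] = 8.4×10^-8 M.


pOH = -log10([OH-]) = -log10(8.4×10^-8)
= 8 - log10(8.4) = 7.08
pH = 14 - pOH = 14 - 7.08 = 6.92

6.92


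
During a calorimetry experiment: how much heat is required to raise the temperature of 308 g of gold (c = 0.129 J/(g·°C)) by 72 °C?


q = mcΔT = 308 × 0.129 × 72
= 2860.70 J

2860.70 J


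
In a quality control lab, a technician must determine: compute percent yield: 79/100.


% yield = actual/theoretical × 100
= 79/100 × 100
= 79.0%

79.0%


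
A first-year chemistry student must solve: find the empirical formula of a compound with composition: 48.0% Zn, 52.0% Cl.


Assume 100 g sample. Moles of each element:
  Zn: 48.0/65.38 = 0.734 mol
  Cl: 52.0/35.45 = 1.467 mol
Divide by smallest (0.734):
  Zn: 0.734/0.734 = 1.0
  Cl: 1.467/0.734 = 2.0
Empirical formula: ZnCl2

ZnCl2


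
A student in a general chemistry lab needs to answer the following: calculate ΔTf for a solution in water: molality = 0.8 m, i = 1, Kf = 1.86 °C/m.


ΔTf = Kf × m × i
= 1.86 × 0.8 × 1
= 1.488 °C

1.488 °C


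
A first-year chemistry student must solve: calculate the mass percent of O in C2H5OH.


M(C2H5OH) = 2×12.01 + 6×1.008 + 1×16.0 = 46.068 g/mol
Mass of O = 1 × 16.0 = 16.00 g/mol
% O = 16.00/46.068 × 100 = 34.73%

34.73%


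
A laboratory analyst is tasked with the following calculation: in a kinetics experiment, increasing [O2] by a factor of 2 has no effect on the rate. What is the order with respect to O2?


rate ∝ [O2]^n
rate ∝ [O2]^0
Order in O2: 0

0


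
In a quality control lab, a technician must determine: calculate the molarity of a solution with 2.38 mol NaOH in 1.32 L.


M = n/V = 2.38/1.32 = 1.803 mol/L

1.803 M


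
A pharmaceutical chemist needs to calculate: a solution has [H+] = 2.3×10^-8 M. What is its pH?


pH = -log10([H+]) = -log10(2.3×10^-8)
= 8 - log10(2.3)
= 8 - 0.36
= 7.64

7.64


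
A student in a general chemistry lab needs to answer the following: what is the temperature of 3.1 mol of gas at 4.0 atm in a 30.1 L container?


PV = nRT  (R = 0.08206 L·atm/(mol·K))
T = PV/(nR) = 4.0×30.1/(3.1×0.08206)
= 120.40/0.254386
= 473.30 K

473.30 K


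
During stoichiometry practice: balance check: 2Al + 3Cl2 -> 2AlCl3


Equation: 2Al + 3Cl2 -> 2AlCl3
Check atoms: Al: 2=2, Cl: 6=6
Balanced

Yes, balanced


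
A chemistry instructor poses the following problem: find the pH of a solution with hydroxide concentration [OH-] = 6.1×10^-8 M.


pOH = -log10([OH-]) = -log10(6.1×10^-8)
= 8 - log10(6.1) = 7.21
pH = 14 - pOH = 14 - 7.21 = 6.79

6.79


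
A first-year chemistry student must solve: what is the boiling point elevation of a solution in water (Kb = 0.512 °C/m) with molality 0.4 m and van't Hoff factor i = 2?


ΔTb = Kb × m × i
= 0.512 × 0.4 × 2
= 0.4096 °C

0.4096 °C


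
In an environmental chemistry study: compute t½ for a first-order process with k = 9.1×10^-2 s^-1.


t½ = ln2/k = 0.693147/(9.1×10^-2 s^-1)
= 7.617 s

7.617 s


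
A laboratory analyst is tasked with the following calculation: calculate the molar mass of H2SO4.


M(H2SO4) = 2×1.008 + 1×32.07 + 4×16.0
= 2.02 + 32.07 + 64.0
= 98.09 g/mol

98.09 g/mol


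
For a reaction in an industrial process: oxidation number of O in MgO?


O is usually -2
Oxidation number: -2

-2


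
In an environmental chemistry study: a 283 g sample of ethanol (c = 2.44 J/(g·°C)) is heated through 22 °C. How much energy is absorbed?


q = mcΔT = 283 × 2.44 × 22
= 15191.44 J

15191.44 J


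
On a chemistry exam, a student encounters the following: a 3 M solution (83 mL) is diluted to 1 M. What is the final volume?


C1V1 = C2V2
3 × 83 = 1 × V2
V2 = 249/1 = 249.0 mL

249.0 mL


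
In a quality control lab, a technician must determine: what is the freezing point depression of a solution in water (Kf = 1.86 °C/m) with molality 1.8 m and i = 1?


ΔTf = Kf × m × i
= 1.86 × 1.8 × 1
= 3.348 °C

3.348 °C


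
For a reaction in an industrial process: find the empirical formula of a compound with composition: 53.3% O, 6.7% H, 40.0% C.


Assume 100 g sample. Moles of each element:
  O: 53.3/16.0 = 3.331 mol
  H: 6.7/1.008 = 6.647 mol
  C: 40.0/12.01 = 3.331 mol
Divide by smallest (3.331):
  O: 3.331/3.331 = 1.0
  H: 6.647/3.331 = 2.0
  C: 3.331/3.331 = 1.0
Empirical formula: CH2O

CH2O


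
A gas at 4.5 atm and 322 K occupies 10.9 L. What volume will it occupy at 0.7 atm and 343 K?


P1V1/T1 = P2V2/T2
V2 = P1V1T2/(T1P2)
= 4.5×10.9×343/(322×0.7)
= 74.641 L

74.641 L


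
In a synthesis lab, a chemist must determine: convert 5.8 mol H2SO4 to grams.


M(H2SO4) = 98.09 g/mol
mass = n × M = 5.8 × 98.09 = 568.92 g

568.92 g


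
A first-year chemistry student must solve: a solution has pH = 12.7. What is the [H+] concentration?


[H+] = 10^(-pH) = 10^(-12.7)
= 2.0×10^-13 M

2.0×10^-13 M


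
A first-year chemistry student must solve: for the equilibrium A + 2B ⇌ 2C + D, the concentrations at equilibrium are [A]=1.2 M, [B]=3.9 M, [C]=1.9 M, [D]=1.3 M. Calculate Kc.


Kc = [C]^2[D]/([A][B]^2)
= (1.9^2 × 1.3^1)/(1.2^1 × 3.9^2)
= 4.693/18.252
= 0.2571

0.2571


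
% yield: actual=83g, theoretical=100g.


% yield = actual/theoretical × 100
= 83/100 × 100
= 83.0%

83.0%


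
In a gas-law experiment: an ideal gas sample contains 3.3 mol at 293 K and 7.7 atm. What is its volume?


PV = nRT  (R = 0.08206 L·atm/(mol·K))
V = nRT/P = 3.3×0.08206×293/7.7
= 10.304 L

10.304 L


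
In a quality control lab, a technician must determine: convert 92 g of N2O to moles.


M(N2O) = 44.02 g/mol
n = mass/M = 92/44.02 = 2.09 mol

2.09 mol


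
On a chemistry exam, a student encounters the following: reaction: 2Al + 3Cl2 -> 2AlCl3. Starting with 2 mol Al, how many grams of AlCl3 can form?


Mole ratio AlCl3:Al = 2:2
n(AlCl3) = 2 × 2/2 = 2.000 mol
mass = 2.000 × 133.33 = 266.66 g

266.66 g


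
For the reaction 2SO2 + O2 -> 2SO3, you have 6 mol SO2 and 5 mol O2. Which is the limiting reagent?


Mole ratio available / coefficient:
  SO2: 6/2 = 3.000
  O2: 5/1 = 5.000
Smaller ratio is limiting.

SO2


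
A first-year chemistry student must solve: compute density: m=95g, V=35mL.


ρ = mass/volume
= 95/35
= 2.714 g/mL

2.714 g/mL


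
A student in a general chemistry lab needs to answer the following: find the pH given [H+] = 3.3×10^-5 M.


pH = -log10([H+]) = -log10(3.3×10^-5)
= 5 - log10(3.3)
= 5 - 0.52
= 4.48

4.48


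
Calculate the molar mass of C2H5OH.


M(C2H5OH) = 2×12.01 + 6×1.008 + 1×16.0
= 24.02 + 6.05 + 16.0
= 46.07 g/mol

46.07 g/mol


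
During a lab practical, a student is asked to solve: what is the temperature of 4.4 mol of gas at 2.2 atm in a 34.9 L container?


PV = nRT  (R = 0.08206 L·atm/(mol·K))
T = PV/(nR) = 2.2×34.9/(4.4×0.08206)
= 76.78/0.361064
= 212.65 K

212.65 K


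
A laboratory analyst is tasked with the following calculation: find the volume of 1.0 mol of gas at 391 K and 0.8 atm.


PV = nRT  (R = 0.08206 L·atm/(mol·K))
V = nRT/P = 1.0×0.08206×391/0.8
= 40.107 L

40.107 L


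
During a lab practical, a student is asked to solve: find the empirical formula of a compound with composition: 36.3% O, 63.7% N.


Assume 100 g sample. Moles of each element:
  O: 36.3/16.0 = 2.269 mol
  N: 63.7/14.01 = 4.547 mol
Divide by smallest (2.269):
  O: 2.269/2.269 = 1.0
  N: 4.547/2.269 = 2.0
Empirical formula: N2O

N2O


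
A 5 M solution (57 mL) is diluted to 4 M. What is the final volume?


C1V1 = C2V2
5 × 57 = 4 × V2
V2 = 285/4 = 71.25 mL

71.25 mL


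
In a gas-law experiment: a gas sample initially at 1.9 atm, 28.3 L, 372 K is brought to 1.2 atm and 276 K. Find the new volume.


P1V1/T1 = P2V2/T2
V2 = P1V1T2/(T1P2)
= 1.9×28.3×276/(372×1.2)
= 33.245 L

33.245 L


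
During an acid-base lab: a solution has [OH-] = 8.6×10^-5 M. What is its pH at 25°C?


pOH = -log10([OH-]) = -log10(8.6×10^-5)
= 5 - log10(8.6) = 4.07
pH = 14 - pOH = 14 - 4.07 = 9.93

9.93


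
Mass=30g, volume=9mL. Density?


ρ = mass/volume
= 30/9
= 3.333 g/mL

3.333 g/mL


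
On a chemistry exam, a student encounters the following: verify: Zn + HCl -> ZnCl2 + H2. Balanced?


Equation: Zn + HCl -> ZnCl2 + H2
Check atoms: Cl: 1≠2, H: 1≠2, Zn: 1=1
Not balanced

No, not balanced


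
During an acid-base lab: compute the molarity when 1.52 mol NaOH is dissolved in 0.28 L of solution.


M = n/V = 1.52/0.28 = 5.429 mol/L

5.429 M


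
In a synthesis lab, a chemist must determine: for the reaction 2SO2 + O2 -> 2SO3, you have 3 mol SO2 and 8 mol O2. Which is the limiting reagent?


Mole ratio available / coefficient:
  SO2: 3/2 = 1.500
  O2: 8/1 = 8.000
Smaller ratio is limiting.

SO2


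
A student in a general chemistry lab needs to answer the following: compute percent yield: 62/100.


% yield = actual/theoretical × 100
= 62/100 × 100
= 62.0%

62.0%


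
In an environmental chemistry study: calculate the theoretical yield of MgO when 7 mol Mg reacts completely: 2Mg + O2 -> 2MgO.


Mole ratio MgO:Mg = 2:2
n(MgO) = 7 × 2/2 = 7.000 mol
mass = 7.000 × 40.31 = 282.17 g

282.17 g


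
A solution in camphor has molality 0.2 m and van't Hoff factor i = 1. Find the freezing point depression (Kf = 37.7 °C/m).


ΔTf = Kf × m × i
= 37.7 × 0.2 × 1
= 7.54 °C

7.54 °C


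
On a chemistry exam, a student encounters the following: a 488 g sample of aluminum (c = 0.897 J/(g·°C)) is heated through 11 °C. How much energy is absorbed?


q = mcΔT = 488 × 0.897 × 11
= 4815.10 J

4815.10 J


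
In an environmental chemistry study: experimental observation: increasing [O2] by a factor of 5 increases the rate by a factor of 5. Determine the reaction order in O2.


rate ∝ [O2]^n
5^n = 5 → n = 1
Order in O2: 1

1


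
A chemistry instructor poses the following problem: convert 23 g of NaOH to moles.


M(NaOH) = 40.0 g/mol
n = mass/M = 23/40.0 = 0.575 mol

0.575 mol


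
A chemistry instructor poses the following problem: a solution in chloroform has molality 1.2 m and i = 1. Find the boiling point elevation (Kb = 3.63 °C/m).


ΔTb = Kb × m × i
= 3.63 × 1.2 × 1
= 4.356 °C

4.356 °C


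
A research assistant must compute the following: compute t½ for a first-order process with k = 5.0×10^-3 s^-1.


t½ = ln2/k = 0.693147/(5.0×10^-3 s^-1)
= 138.6 s

138.6 s


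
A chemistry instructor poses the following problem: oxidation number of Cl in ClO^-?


x + (-2) = -1, so x = +1
Oxidation number: +1

+1


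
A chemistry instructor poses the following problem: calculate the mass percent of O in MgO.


M(MgO) = 1×24.31 + 1×16.0 = 40.31 g/mol
Mass of O = 1 × 16.0 = 16.00 g/mol
% O = 16.00/40.31 × 100 = 39.69%

39.69%


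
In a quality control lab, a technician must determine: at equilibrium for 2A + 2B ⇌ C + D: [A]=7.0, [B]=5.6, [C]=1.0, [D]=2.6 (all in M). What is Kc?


Kc = [C][D]/([A]^2[B]^2)
= (1.0^1 × 2.6^1)/(7.0^2 × 5.6^2)
= 2.6/1536.64
= 0.001692

0.001692


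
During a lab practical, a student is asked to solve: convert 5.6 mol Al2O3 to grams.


M(Al2O3) = 101.96 g/mol
mass = n × M = 5.6 × 101.96 = 570.98 g

570.98 g


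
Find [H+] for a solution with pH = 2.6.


[H+] = 10^(-pH) = 10^(-2.6)
= 2.51×10^-3 M

2.51×10^-3 M


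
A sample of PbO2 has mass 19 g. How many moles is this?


M(PbO2) = 239.2 g/mol
n = mass/M = 19/239.2 = 0.0794 mol

0.0794 mol


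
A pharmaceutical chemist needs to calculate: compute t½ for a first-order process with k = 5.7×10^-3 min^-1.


t½ = ln2/k = 0.693147/(5.7×10^-3 min^-1)
= 121.6 min

121.6 min


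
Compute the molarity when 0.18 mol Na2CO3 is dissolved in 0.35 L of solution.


M = n/V = 0.18/0.35 = 0.514 mol/L

0.514 M


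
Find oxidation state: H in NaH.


H with a metal (hydride): -1
Oxidation number: -1

-1


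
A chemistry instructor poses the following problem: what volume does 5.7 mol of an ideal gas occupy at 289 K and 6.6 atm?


PV = nRT  (R = 0.08206 L·atm/(mol·K))
V = nRT/P = 5.7×0.08206×289/6.6
= 20.481 L

20.481 L


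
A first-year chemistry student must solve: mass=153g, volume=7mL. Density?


ρ = mass/volume
= 153/7
= 21.857 g/mL

21.857 g/mL


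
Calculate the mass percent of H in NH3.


M(NH3) = 1×14.01 + 3×1.008 = 17.034 g/mol
Mass of H = 3 × 1.008 = 3.024 g/mol
% H = 3.024/17.034 × 100 = 17.75%

17.75%


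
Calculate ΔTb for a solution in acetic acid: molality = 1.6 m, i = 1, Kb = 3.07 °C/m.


ΔTb = Kb × m × i
= 3.07 × 1.6 × 1
= 4.912 °C

4.912 °C


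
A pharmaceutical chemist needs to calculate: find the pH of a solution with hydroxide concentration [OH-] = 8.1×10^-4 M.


pOH = -log10([OH-]) = -log10(8.1×10^-4)
= 4 - log10(8.1) = 3.09
pH = 14 - pOH = 14 - 3.09 = 10.91

10.91


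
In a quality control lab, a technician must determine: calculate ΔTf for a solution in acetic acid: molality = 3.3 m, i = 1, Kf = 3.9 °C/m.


ΔTf = Kf × m × i
= 3.9 × 3.3 × 1
= 12.87 °C

12.87 °C


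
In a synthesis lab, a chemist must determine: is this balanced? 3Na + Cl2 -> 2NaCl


Equation: 3Na + Cl2 -> 2NaCl
Check atoms: Cl: 2=2, Na: 3≠2
Not balanced

No, not balanced


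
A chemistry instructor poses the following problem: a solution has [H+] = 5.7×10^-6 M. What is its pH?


pH = -log10([H+]) = -log10(5.7×10^-6)
= 6 - log10(5.7)
= 6 - 0.76
= 5.24

5.24


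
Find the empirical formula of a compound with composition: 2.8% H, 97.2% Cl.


Assume 100 g sample. Moles of each element:
  H: 2.8/1.008 = 2.778 mol
  Cl: 97.2/35.45 = 2.742 mol
Divide by smallest (2.742):
  H: 2.778/2.742 = 1.01
  Cl: 2.742/2.742 = 1.0
Empirical formula: HCl

HCl


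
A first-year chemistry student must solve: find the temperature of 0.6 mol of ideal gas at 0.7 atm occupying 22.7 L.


PV = nRT  (R = 0.08206 L·atm/(mol·K))
T = PV/(nR) = 0.7×22.7/(0.6×0.08206)
= 15.89/0.049236
= 322.73 K

322.73 K


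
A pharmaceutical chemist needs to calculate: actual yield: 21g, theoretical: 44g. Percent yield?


% yield = actual/theoretical × 100
= 21/44 × 100
= 47.73%

47.73%


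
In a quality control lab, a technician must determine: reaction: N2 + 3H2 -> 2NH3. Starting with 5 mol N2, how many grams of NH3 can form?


Mole ratio NH3:N2 = 2:1
n(NH3) = 5 × 2/1 = 10.000 mol
mass = 10.000 × 17.03 = 170.3 g

170.3 g


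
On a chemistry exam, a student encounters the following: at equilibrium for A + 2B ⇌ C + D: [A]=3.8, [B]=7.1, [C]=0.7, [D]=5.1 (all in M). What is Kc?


Kc = [C][D]/([A][B]^2)
= (0.7^1 × 5.1^1)/(3.8^1 × 7.1^2)
= 3.57/191.558
= 0.01864

0.01864


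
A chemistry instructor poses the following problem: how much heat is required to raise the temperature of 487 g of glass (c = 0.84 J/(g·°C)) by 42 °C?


q = mcΔT = 487 × 0.84 × 42
= 17181.36 J

17181.36 J


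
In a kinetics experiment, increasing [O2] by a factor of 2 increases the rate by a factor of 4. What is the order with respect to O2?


rate ∝ [O2]^n
2^n = 4 → n = 2
Order in O2: 2

2


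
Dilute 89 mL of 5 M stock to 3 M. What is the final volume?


C1V1 = C2V2
5 × 89 = 3 × V2
V2 = 445/3 = 148.33 mL

148.33 mL


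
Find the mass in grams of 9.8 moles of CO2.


M(CO2) = 44.01 g/mol
mass = n × M = 9.8 × 44.01 = 431.30 g

431.30 g


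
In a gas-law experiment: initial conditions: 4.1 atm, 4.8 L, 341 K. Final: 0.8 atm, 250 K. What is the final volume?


P1V1/T1 = P2V2/T2
V2 = P1V1T2/(T1P2)
= 4.1×4.8×250/(341×0.8)
= 18.035 L

18.035 L


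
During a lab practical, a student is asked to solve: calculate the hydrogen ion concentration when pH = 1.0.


[H+] = 10^(-pH) = 10^(-1.0)
= 1.0×10^-1 M

1.0×10^-1 M


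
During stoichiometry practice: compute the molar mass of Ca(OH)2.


M(Ca(OH)2) = 1×40.08 + 2×16.0 + 2×1.008
= 40.08 + 32.0 + 2.02
= 74.1 g/mol

74.1 g/mol


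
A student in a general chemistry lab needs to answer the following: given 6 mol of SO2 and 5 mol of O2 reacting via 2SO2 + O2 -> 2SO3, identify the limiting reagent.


Mole ratio available / coefficient:
  SO2: 6/2 = 3.000
  O2: 5/1 = 5.000
Smaller ratio is limiting.

SO2


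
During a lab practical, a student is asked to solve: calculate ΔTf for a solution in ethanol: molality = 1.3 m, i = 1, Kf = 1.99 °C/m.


ΔTf = Kf × m × i
= 1.99 × 1.3 × 1
= 2.587 °C

2.587 °C


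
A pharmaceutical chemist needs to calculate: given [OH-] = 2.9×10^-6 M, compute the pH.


pOH = -log10([OH-]) = -log10(2.9×10^-6)
= 6 - log10(2.9) = 5.54
pH = 14 - pOH = 14 - 5.54 = 8.46

8.46


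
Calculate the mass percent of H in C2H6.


M(C2H6) = 2×12.01 + 6×1.008 = 30.068 g/mol
Mass of H = 6 × 1.008 = 6.048 g/mol
% H = 6.048/30.068 × 100 = 20.11%

20.11%


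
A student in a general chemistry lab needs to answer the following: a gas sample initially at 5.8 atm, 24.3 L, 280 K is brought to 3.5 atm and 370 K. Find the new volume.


P1V1/T1 = P2V2/T2
V2 = P1V1T2/(T1P2)
= 5.8×24.3×370/(280×3.5)
= 53.212 L

53.212 L


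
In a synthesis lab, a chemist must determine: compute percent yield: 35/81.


% yield = actual/theoretical × 100
= 35/81 × 100
= 43.21%

43.21%


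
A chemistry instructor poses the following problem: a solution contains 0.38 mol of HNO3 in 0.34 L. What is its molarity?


M = n/V = 0.38/0.34 = 1.118 mol/L

1.118 M


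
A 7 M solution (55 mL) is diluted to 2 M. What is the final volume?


C1V1 = C2V2
7 × 55 = 2 × V2
V2 = 385/2 = 192.5 mL

192.5 mL


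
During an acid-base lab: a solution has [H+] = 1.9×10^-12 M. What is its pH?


pH = -log10([H+]) = -log10(1.9×10^-12)
= 12 - log10(1.9)
= 12 - 0.28
= 11.72

11.72


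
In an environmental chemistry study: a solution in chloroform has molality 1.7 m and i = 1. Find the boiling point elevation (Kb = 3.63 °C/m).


ΔTb = Kb × m × i
= 3.63 × 1.7 × 1
= 6.171 °C

6.171 °C


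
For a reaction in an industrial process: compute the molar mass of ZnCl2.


M(ZnCl2) = 1×65.38 + 2×35.45
= 65.38 + 70.9
= 136.28 g/mol

136.28 g/mol


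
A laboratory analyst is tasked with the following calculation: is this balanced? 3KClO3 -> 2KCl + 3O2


Equation: 3KClO3 -> 2KCl + 3O2
Check atoms: Cl: 3≠2, K: 3≠2, O: 9≠6
Not balanced

No, not balanced


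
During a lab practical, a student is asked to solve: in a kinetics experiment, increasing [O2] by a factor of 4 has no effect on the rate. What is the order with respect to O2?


rate ∝ [O2]^n
rate ∝ [O2]^0
Order in O2: 0

0


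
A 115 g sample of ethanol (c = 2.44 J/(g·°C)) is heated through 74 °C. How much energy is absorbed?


q = mcΔT = 115 × 2.44 × 74
= 20764.40 J

20764.40 J


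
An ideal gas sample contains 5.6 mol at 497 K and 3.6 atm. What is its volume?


PV = nRT  (R = 0.08206 L·atm/(mol·K))
V = nRT/P = 5.6×0.08206×497/3.6
= 63.441 L

63.441 L


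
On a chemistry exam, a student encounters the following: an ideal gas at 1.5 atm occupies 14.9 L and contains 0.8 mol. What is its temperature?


PV = nRT  (R = 0.08206 L·atm/(mol·K))
T = PV/(nR) = 1.5×14.9/(0.8×0.08206)
= 22.35/0.065648
= 340.45 K

340.45 K


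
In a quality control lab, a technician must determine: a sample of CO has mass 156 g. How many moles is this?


M(CO) = 28.01 g/mol
n = mass/M = 156/28.01 = 5.5694 mol

5.5694 mol


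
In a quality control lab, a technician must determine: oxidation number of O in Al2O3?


O is usually -2
Oxidation number: -2

-2


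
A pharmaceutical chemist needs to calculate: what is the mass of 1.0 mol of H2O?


M(H2O) = 18.02 g/mol
mass = n × M = 1.0 × 18.02 = 18.02 g

18.02 g


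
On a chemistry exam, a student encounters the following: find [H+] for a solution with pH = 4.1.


[H+] = 10^(-pH) = 10^(-4.1)
= 7.94×10^-5 M

7.94×10^-5 M


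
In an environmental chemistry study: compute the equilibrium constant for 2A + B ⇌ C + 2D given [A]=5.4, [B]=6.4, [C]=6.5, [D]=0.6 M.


Kc = [C][D]^2/([A]^2[B])
= (6.5^1 × 0.6^2)/(5.4^2 × 6.4^1)
= 2.34/186.624
= 0.01254

0.01254


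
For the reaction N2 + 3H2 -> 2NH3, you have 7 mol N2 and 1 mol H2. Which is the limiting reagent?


Mole ratio available / coefficient:
  N2: 7/1 = 7.000
  H2: 1/3 = 0.333
Smaller ratio is limiting.

H2


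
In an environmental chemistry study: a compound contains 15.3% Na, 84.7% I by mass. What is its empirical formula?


Assume 100 g sample. Moles of each element:
  Na: 15.3/22.99 = 0.666 mol
  I: 84.7/126.9 = 0.667 mol
Divide by smallest (0.666):
  Na: 0.666/0.666 = 1.0
  I: 0.667/0.666 = 1.0
Empirical formula: NaI

NaI


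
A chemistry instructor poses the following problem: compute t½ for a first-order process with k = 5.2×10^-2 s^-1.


t½ = ln2/k = 0.693147/(5.2×10^-2 s^-1)
= 13.33 s

13.33 s


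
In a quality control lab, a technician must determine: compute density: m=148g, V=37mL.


ρ = mass/volume
= 148/37
= 4.0 g/mL

4.0 g/mL


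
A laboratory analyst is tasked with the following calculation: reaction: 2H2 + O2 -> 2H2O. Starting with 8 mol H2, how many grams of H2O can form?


Mole ratio H2O:H2 = 2:2
n(H2O) = 8 × 2/2 = 8.000 mol
mass = 8.000 × 18.02 = 144.16 g

144.16 g


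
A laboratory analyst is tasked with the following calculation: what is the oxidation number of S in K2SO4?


2(+1) + x + 4(-2) = 0, so x = +6
Oxidation number: +6

+6


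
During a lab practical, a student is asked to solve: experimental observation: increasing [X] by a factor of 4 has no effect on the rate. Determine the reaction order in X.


rate ∝ [X]^n
rate ∝ [X]^0
Order in X: 0

0


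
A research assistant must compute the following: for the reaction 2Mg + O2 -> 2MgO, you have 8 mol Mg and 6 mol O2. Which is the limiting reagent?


Mole ratio available / coefficient:
  Mg: 8/2 = 4.000
  O2: 6/1 = 6.000
Smaller ratio is limiting.

Mg


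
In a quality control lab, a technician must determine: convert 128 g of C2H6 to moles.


M(C2H6) = 30.07 g/mol
n = mass/M = 128/30.07 = 4.2567 mol

4.2567 mol


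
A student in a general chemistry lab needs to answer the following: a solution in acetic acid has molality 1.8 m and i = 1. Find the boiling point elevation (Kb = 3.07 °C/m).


ΔTb = Kb × m × i
= 3.07 × 1.8 × 1
= 5.526 °C

5.526 °C


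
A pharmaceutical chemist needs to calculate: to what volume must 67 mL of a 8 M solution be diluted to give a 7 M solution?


C1V1 = C2V2
8 × 67 = 7 × V2
V2 = 536/7 = 76.57 mL

76.57 mL


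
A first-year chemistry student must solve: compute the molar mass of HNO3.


M(HNO3) = 1×1.008 + 1×14.01 + 3×16.0
= 1.01 + 14.01 + 48.0
= 63.02 g/mol

63.02 g/mol


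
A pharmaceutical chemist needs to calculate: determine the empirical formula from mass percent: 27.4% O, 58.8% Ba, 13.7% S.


Assume 100 g sample. Moles of each element:
  O: 27.4/16.0 = 1.712 mol
  Ba: 58.8/137.33 = 0.428 mol
  S: 13.7/32.07 = 0.427 mol
Divide by smallest (0.427):
  O: 1.712/0.427 = 4.01
  Ba: 0.428/0.427 = 1.0
  S: 0.427/0.427 = 1.0
Empirical formula: BaSO4

BaSO4
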